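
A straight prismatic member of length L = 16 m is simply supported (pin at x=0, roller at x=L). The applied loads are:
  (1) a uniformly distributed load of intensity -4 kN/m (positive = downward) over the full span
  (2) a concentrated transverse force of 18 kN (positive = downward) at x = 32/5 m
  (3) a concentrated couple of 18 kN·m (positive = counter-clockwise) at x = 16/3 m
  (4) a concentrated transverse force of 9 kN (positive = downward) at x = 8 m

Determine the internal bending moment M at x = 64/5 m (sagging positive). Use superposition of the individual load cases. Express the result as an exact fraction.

M(64/5) = -1202/25 kN·m

Load 1 — uniform load w=-4 kN/m over full span:
  M_1 = wx(L-x)/2 = (-4)·(64/5)·(16-(64/5))/2 = -2048/25 kN·m
Load 2 — point force P=18 kN at a=32/5 m (b=L-a=48/5):
  M_2 = Pa(L-x)/L  [x>a] = 18·(32/5)·(16-(64/5))/16 = 576/25 kN·m
Load 3 — applied couple M₀=18 kN·m at a=16/3 m (b=L-a=32/3):
  M_3 = M₀x/L - M₀  [x>a] = 18·(64/5)/16 - 18 = -18/5 kN·m
Load 4 — point force P=9 kN at a=8 m (b=L-a=8):
  M_4 = Pa(L-x)/L  [x>a] = 9·8·(16-(64/5))/16 = 72/5 kN·m
Superposition: M = Σ M_i = -1202/25 kN·m ≈ -48.080000 kN·m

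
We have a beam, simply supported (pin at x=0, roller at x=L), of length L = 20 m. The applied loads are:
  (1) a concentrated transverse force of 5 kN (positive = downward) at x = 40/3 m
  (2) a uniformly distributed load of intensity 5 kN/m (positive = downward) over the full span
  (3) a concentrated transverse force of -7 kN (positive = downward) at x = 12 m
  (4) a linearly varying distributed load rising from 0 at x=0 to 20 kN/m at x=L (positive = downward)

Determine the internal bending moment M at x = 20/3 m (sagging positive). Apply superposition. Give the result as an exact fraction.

Load 1 — point force P=5 kN at a=40/3 m (b=L-a=20/3):
  M_1 = Pbx/L  [x≤a] = 5·(20/3)·(20/3)/20 = 100/9 kN·m
Load 2 — uniform load w=5 kN/m over full span:
  M_2 = wx(L-x)/2 = 5·(20/3)·(20-(20/3))/2 = 2000/9 kN·m
Load 3 — point force P=-7 kN at a=12 m (b=L-a=8):
  M_3 = Pbx/L  [x≤a] = (-7)·8·(20/3)/20 = -56/3 kN·m
Load 4 — triangular load w₀=20 kN/m (0→w₀ over full span):
  M_4 = w₀Lx/6 - w₀x³/(6L) = 20·20·(20/3)/6 - 20·(20/3)³/(6·20) = 32000/81 kN·m
Superposition: M = Σ M_i = 49388/81 kN·m ≈ 609.728395 kN·m

M(20/3) = 49388/81 kN·m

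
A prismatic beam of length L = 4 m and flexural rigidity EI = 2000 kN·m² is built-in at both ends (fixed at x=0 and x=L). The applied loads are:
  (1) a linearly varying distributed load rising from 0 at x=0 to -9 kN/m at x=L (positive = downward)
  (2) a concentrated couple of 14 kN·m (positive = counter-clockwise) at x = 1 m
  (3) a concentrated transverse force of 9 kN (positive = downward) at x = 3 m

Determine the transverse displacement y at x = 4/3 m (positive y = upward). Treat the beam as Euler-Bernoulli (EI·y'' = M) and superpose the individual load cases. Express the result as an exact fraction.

y(4/3) = 3547/1620000 m

Load 1 — triangular load w₀=-9 kN/m (0→w₀ over full span):
  y_1 = -w₀x²(L-x)²(x+2L)/(120LEI) = -(-9)·(4/3)²·(4-(4/3))²·((4/3)+2·4)/(120·4·2000) = 56/50625 m
Load 2 — applied couple M₀=14 kN·m at a=1 m (b=L-a=3):
  y_2 = (R_Ax³/6 - M_Ax²/2 - M₀(x-a)²/2)/EI  [x>a] with R_A=63/16, M_A=-21/8 = ((63/16)·(4/3)³/6 - (-21/8)·(4/3)²/2 - 14·((4/3)-1)²/2)/2000 = 7/4500 m
Load 3 — point force P=9 kN at a=3 m (b=L-a=1):
  y_3 = -Pb²x²(3aL-(3a+b)x)/(6L³EI)  [x≤a] = -9·1²·(4/3)²·(3·3·4-(3·3+1)·(4/3))/(6·4³·2000) = -17/36000 m
Superposition: y = Σ y_i = 3547/1620000 m ≈ 0.002190 m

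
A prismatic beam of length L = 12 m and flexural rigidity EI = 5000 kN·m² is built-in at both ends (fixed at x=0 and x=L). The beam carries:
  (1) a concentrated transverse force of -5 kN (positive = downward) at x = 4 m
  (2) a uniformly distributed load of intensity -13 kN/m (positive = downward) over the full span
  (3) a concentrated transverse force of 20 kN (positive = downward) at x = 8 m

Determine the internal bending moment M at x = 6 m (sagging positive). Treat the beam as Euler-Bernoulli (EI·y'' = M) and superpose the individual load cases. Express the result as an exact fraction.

Load 1 — point force P=-5 kN at a=4 m (b=L-a=8):
  M_1 = Pa²(a+3b)(L-x)/L³ - Pa²b/L²  [x>a] = (-5)·4²·(4+3·8)·(12-6)/12³ - (-5)·4²·8/12² = -10/3 kN·m
Load 2 — uniform load w=-13 kN/m over full span:
  M_2 = wLx/2 - wL²/12 - wx²/2 = (-13)·12·6/2 - (-13)·12²/12 - (-13)·6²/2 = -78 kN·m
Load 3 — point force P=20 kN at a=8 m (b=L-a=4):
  M_3 = Pb²(3a+b)x/L³ - Pab²/L²  [x≤a] = 20·4²·(3·8+4)·6/12³ - 20·8·4²/12² = 40/3 kN·m
Superposition: M = Σ M_i = -68 kN·m ≈ -68.000000 kN·m

M(6) = -68 kN·m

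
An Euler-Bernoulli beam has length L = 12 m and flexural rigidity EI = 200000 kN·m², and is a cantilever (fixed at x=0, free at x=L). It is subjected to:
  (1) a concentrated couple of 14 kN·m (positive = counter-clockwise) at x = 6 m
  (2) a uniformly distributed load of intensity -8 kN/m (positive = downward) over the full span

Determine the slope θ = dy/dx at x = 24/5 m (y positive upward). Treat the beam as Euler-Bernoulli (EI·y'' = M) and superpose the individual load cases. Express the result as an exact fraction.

θ(24/5) = 14637/1562500 rad

Load 1 — applied couple M₀=14 kN·m at a=6 m (b=L-a=6):
  θ_1 = M₀x/EI  [x≤a] = 14·(24/5)/200000 = 21/62500 rad
Load 2 — uniform load w=-8 kN/m over full span:
  θ_2 = -wx(x²-3Lx+3L²)/(6EI) = -(-8)·(24/5)·((24/5)²-3·12·(24/5)+3·12²)/(6·200000) = 3528/390625 rad
Superposition: θ = Σ θ_i = 14637/1562500 rad ≈ 0.009368 rad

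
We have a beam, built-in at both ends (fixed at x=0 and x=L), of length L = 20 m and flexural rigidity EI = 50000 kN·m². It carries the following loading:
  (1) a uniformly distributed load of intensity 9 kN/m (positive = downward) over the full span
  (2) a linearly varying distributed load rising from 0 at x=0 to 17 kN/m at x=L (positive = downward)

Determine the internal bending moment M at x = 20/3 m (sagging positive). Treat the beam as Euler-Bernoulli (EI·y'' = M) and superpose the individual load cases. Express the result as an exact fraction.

M(20/3) = 13880/81 kN·m

Load 1 — uniform load w=9 kN/m over full span:
  M_1 = wLx/2 - wL²/12 - wx²/2 = 9·20·(20/3)/2 - 9·20²/12 - 9·(20/3)²/2 = 100 kN·m
Load 2 — triangular load w₀=17 kN/m (0→w₀ over full span):
  M_2 = 3w₀Lx/20 - w₀L²/30 - w₀x³/(6L) = 3·17·20·(20/3)/20 - 17·20²/30 - 17·(20/3)³/(6·20) = 5780/81 kN·m
Superposition: M = Σ M_i = 13880/81 kN·m ≈ 171.358025 kN·m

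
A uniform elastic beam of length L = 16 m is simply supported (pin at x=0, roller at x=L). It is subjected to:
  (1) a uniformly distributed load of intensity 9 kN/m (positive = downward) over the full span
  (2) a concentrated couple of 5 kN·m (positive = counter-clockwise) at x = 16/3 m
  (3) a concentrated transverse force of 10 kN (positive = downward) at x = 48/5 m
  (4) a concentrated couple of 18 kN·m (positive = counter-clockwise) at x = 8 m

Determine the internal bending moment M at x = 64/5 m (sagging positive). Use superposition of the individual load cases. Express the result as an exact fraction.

Load 1 — uniform load w=9 kN/m over full span:
  M_1 = wx(L-x)/2 = 9·(64/5)·(16-(64/5))/2 = 4608/25 kN·m
Load 2 — applied couple M₀=5 kN·m at a=16/3 m (b=L-a=32/3):
  M_2 = M₀x/L - M₀  [x>a] = 5·(64/5)/16 - 5 = -1 kN·m
Load 3 — point force P=10 kN at a=48/5 m (b=L-a=32/5):
  M_3 = Pa(L-x)/L  [x>a] = 10·(48/5)·(16-(64/5))/16 = 96/5 kN·m
Load 4 — applied couple M₀=18 kN·m at a=8 m (b=L-a=8):
  M_4 = M₀x/L - M₀  [x>a] = 18·(64/5)/16 - 18 = -18/5 kN·m
Superposition: M = Σ M_i = 4973/25 kN·m ≈ 198.920000 kN·m

M(64/5) = 4973/25 kN·m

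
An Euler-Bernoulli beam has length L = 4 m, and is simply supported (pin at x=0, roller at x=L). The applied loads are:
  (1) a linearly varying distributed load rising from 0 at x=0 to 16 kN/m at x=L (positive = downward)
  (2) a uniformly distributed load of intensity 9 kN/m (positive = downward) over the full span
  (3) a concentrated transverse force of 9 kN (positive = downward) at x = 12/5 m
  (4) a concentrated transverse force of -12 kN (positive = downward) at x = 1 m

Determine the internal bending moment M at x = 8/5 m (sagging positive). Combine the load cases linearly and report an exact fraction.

Load 1 — triangular load w₀=16 kN/m (0→w₀ over full span):
  M_1 = w₀Lx/6 - w₀x³/(6L) = 16·4·(8/5)/6 - 16·(8/5)³/(6·4) = 1792/125 kN·m
Load 2 — uniform load w=9 kN/m over full span:
  M_2 = wx(L-x)/2 = 9·(8/5)·(4-(8/5))/2 = 432/25 kN·m
Load 3 — point force P=9 kN at a=12/5 m (b=L-a=8/5):
  M_3 = Pbx/L  [x≤a] = 9·(8/5)·(8/5)/4 = 144/25 kN·m
Load 4 — point force P=-12 kN at a=1 m (b=L-a=3):
  M_4 = Pa(L-x)/L  [x>a] = (-12)·1·(4-(8/5))/4 = -36/5 kN·m
Superposition: M = Σ M_i = 3772/125 kN·m ≈ 30.176000 kN·m

M(8/5) = 3772/125 kN·m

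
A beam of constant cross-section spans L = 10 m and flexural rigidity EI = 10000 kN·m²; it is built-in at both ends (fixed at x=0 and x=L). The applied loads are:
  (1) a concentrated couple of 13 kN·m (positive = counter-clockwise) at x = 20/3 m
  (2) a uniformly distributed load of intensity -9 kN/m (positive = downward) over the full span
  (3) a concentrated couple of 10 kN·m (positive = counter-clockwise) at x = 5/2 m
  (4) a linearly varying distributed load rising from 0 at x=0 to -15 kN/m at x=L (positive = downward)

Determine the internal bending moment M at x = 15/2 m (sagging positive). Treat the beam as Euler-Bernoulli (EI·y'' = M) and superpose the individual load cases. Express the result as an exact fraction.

M(15/2) = -2561/96 kN·m

Load 1 — applied couple M₀=13 kN·m at a=20/3 m (b=L-a=10/3):
  M_1 = R_Ax - M_A - M₀  [x>a] with R_A=26/15, M_A=13/3 = (26/15)·(15/2) - (13/3) - 13 = -13/3 kN·m
Load 2 — uniform load w=-9 kN/m over full span:
  M_2 = wLx/2 - wL²/12 - wx²/2 = (-9)·10·(15/2)/2 - (-9)·10²/12 - (-9)·(15/2)²/2 = -75/8 kN·m
Load 3 — applied couple M₀=10 kN·m at a=5/2 m (b=L-a=15/2):
  M_3 = R_Ax - M_A - M₀  [x>a] with R_A=9/8, M_A=-15/8 = (9/8)·(15/2) - (-15/8) - 10 = 5/16 kN·m
Load 4 — triangular load w₀=-15 kN/m (0→w₀ over full span):
  M_4 = 3w₀Lx/20 - w₀L²/30 - w₀x³/(6L) = 3·(-15)·10·(15/2)/20 - (-15)·10²/30 - (-15)·(15/2)³/(6·10) = -425/32 kN·m
Superposition: M = Σ M_i = -2561/96 kN·m ≈ -26.677083 kN·m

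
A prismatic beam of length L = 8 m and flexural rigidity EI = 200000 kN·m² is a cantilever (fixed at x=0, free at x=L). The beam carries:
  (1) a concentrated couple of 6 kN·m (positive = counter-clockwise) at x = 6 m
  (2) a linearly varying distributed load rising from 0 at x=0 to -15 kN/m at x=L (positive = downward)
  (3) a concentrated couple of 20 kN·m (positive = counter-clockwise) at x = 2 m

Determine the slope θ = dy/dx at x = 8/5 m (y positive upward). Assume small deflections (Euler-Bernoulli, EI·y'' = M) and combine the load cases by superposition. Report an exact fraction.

Load 1 — applied couple M₀=6 kN·m at a=6 m (b=L-a=2):
  θ_1 = M₀x/EI  [x≤a] = 6·(8/5)/200000 = 3/62500 rad
Load 2 — triangular load w₀=-15 kN/m (0→w₀ over full span):
  θ_2 = (w₀Lx²/4-w₀L²x/3-w₀x⁴/(24L))/EI = ((-15)·8·(8/5)²/4-(-15)·8²·(8/5)/3-(-15)·(8/5)⁴/(24·8))/200000 = 851/390625 rad
Load 3 — applied couple M₀=20 kN·m at a=2 m (b=L-a=6):
  θ_3 = M₀x/EI  [x≤a] = 20·(8/5)/200000 = 1/6250 rad
Superposition: θ = Σ θ_i = 3729/1562500 rad ≈ 0.002387 rad

θ(8/5) = 3729/1562500 rad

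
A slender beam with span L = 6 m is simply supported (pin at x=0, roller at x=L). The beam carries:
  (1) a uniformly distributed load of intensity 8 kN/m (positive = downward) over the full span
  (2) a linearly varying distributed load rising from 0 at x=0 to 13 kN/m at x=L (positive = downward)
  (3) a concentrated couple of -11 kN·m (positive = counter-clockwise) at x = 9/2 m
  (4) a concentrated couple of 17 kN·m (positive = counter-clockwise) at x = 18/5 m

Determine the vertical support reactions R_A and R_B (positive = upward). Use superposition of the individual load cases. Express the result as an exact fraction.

Load 1 — uniform load w=8 kN/m over full span:
  R_A = wL/2 = 8·6/2 = 24 kN
  R_B = wL/2 = 8·6/2 = 24 kN
Load 2 — triangular load w₀=13 kN/m (0→w₀ over full span):
  R_A = w₀L/6 = 13·6/6 = 13 kN
  R_B = w₀L/3 = 13·6/3 = 26 kN
Load 3 — applied couple M₀=-11 kN·m at a=9/2 m (b=L-a=3/2):
  R_A = M₀/L = (-11)/6 = -11/6 kN
  R_B = -M₀/L = -(-11)/6 = 11/6 kN
Load 4 — applied couple M₀=17 kN·m at a=18/5 m (b=L-a=12/5):
  R_A = M₀/L = 17/6 kN
  R_B = -M₀/L = -17/6 kN
Superposition: R_A = 38 kN, R_B = 49 kN

R_A = 38 kN, R_B = 49 kN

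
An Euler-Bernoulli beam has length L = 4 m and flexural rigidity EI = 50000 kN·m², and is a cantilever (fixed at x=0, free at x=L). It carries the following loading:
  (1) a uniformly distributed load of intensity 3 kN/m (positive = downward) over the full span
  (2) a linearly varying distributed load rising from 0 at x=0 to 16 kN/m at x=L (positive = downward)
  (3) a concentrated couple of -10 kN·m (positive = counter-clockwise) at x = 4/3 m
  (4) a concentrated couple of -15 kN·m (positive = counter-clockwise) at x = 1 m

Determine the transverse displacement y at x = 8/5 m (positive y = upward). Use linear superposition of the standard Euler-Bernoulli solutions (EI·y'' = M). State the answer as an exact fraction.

y(8/5) = -39381329/14062500000 m

Load 1 — uniform load w=3 kN/m over full span:
  y_1 = -wx²(x²-4Lx+6L²)/(24EI) = -3·(8/5)²·((8/5)²-4·4·(8/5)+6·4²)/(24·50000) = -912/1953125 m
Load 2 — triangular load w₀=16 kN/m (0→w₀ over full span):
  y_2 = (w₀Lx³/12-w₀L²x²/6-w₀x⁵/(120L))/EI = (16·4·(8/5)³/12-16·4²·(8/5)²/6-16·(8/5)⁵/(120·4))/50000 = -257024/146484375 m
Load 3 — applied couple M₀=-10 kN·m at a=4/3 m (b=L-a=8/3):
  y_3 = M₀a(2x-a)/(2EI)  [x>a] = (-10)·(4/3)·(2·(8/5)-(4/3))/(2·50000) = -7/28125 m
Load 4 — applied couple M₀=-15 kN·m at a=1 m (b=L-a=3):
  y_4 = M₀a(2x-a)/(2EI)  [x>a] = (-15)·1·(2·(8/5)-1)/(2·50000) = -33/100000 m
Superposition: y = Σ y_i = -39381329/14062500000 m ≈ -0.002800 m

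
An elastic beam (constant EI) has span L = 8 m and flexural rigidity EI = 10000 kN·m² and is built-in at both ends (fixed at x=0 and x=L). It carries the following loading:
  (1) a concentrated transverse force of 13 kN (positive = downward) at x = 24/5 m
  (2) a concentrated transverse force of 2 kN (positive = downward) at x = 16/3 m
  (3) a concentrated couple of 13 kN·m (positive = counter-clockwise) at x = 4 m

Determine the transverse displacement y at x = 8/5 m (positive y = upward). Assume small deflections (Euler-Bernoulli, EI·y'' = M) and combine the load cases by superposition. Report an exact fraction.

Load 1 — point force P=13 kN at a=24/5 m (b=L-a=16/5):
  y_1 = -Pb²x²(3aL-(3a+b)x)/(6L³EI)  [x≤a] = -13·(16/5)²·(8/5)²·(3·(24/5)·8-(3·(24/5)+(16/5))·(8/5))/(6·8³·10000) = -28288/29296875 m
Load 2 — point force P=2 kN at a=16/3 m (b=L-a=8/3):
  y_2 = -Pb²x²(3aL-(3a+b)x)/(6L³EI)  [x≤a] = -2·(8/3)²·(8/5)²·(3·(16/3)·8-(3·(16/3)+(8/3))·(8/5))/(6·8³·10000) = -736/6328125 m
Load 3 — applied couple M₀=13 kN·m at a=4 m (b=L-a=4):
  y_3 = (R_Ax³/6 - M_Ax²/2)/EI  [x≤a] with R_A=39/16, M_A=13/4 = ((39/16)·(8/5)³/6 - (13/4)·(8/5)²/2)/10000 = -39/156250 m
Superposition: y = Σ y_i = -2106427/1582031250 m ≈ -0.001331 m

y(8/5) = -2106427/1582031250 m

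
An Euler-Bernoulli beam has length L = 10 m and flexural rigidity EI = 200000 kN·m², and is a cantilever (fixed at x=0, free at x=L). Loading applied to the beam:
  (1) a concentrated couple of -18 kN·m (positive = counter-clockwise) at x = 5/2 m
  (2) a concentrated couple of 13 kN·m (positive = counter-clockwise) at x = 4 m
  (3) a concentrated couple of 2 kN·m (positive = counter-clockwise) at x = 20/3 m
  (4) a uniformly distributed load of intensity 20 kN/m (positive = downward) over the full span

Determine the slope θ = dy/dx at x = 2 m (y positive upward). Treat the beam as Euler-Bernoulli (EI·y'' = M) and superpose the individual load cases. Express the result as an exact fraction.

Load 1 — applied couple M₀=-18 kN·m at a=5/2 m (b=L-a=15/2):
  θ_1 = M₀x/EI  [x≤a] = (-18)·2/200000 = -9/50000 rad
Load 2 — applied couple M₀=13 kN·m at a=4 m (b=L-a=6):
  θ_2 = M₀x/EI  [x≤a] = 13·2/200000 = 13/100000 rad
Load 3 — applied couple M₀=2 kN·m at a=20/3 m (b=L-a=10/3):
  θ_3 = M₀x/EI  [x≤a] = 2·2/200000 = 1/50000 rad
Load 4 — uniform load w=20 kN/m over full span:
  θ_4 = -wx(x²-3Lx+3L²)/(6EI) = -20·2·(2²-3·10·2+3·10²)/(6·200000) = -61/7500 rad
Superposition: θ = Σ θ_i = -2449/300000 rad ≈ -0.008163 rad

θ(2) = -2449/300000 rad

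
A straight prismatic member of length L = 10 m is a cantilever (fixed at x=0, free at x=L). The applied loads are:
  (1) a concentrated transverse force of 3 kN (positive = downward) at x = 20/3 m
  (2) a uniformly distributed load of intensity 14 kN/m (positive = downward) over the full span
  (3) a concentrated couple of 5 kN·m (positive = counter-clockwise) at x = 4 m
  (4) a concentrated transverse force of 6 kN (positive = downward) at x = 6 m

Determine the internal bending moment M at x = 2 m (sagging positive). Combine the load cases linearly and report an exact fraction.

Load 1 — point force P=3 kN at a=20/3 m (b=L-a=10/3):
  M_1 = -P(a-x)  [x≤a] = -3·((20/3)-2) = -14 kN·m
Load 2 — uniform load w=14 kN/m over full span:
  M_2 = -w(L-x)²/2 = -14·(10-2)²/2 = -448 kN·m
Load 3 — applied couple M₀=5 kN·m at a=4 m (b=L-a=6):
  M_3 = M₀  [x≤a] = 5 = 5 kN·m
Load 4 — point force P=6 kN at a=6 m (b=L-a=4):
  M_4 = -P(a-x)  [x≤a] = -6·(6-2) = -24 kN·m
Superposition: M = Σ M_i = -481 kN·m ≈ -481.000000 kN·m

M(2) = -481 kN·m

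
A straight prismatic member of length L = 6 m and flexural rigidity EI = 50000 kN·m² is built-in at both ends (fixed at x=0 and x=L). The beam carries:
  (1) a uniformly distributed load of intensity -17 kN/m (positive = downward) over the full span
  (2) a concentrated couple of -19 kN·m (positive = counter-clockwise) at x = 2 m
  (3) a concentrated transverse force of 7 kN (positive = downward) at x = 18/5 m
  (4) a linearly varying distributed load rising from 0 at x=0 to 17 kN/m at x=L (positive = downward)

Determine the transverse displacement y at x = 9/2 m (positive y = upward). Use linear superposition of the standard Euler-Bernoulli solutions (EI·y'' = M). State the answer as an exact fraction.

Load 1 — uniform load w=-17 kN/m over full span:
  y_1 = -wx²(L-x)²/(24EI) = -(-17)·(9/2)²·(6-(9/2))²/(24·50000) = 4131/6400000 m
Load 2 — applied couple M₀=-19 kN·m at a=2 m (b=L-a=4):
  y_2 = (R_Ax³/6 - M_Ax²/2 - M₀(x-a)²/2)/EI  [x>a] with R_A=-38/9, M_A=0 = ((-38/9)·(9/2)³/6 - 0·(9/2)²/2 - (-19)·((9/2)-2)²/2)/50000 = -19/200000 m
Load 3 — point force P=7 kN at a=18/5 m (b=L-a=12/5):
  y_3 = -Pa²(L-x)²(3bL-(3b+a)(L-x))/(6L³EI)  [x>a] = -7·(18/5)²·(6-(9/2))²·(3·(12/5)·6-(3·(12/5)+(18/5))·(6-(9/2)))/(6·6³·50000) = -1701/20000000 m
Load 4 — triangular load w₀=17 kN/m (0→w₀ over full span):
  y_4 = -w₀x²(L-x)²(x+2L)/(120LEI) = -17·(9/2)²·(6-(9/2))²·((9/2)+2·6)/(120·6·50000) = -45441/128000000 m
Superposition: y = Σ y_i = 70663/640000000 m ≈ 0.000110 m

y(9/2) = 70663/640000000 m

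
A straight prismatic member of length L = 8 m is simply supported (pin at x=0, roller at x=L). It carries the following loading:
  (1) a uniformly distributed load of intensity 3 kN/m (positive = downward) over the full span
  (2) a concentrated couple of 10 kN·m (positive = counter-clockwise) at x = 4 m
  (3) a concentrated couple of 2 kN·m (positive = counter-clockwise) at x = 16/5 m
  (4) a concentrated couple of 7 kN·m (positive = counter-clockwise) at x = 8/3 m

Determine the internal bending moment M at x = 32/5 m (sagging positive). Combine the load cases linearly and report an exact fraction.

Load 1 — uniform load w=3 kN/m over full span:
  M_1 = wx(L-x)/2 = 3·(32/5)·(8-(32/5))/2 = 384/25 kN·m
Load 2 — applied couple M₀=10 kN·m at a=4 m (b=L-a=4):
  M_2 = M₀x/L - M₀  [x>a] = 10·(32/5)/8 - 10 = -2 kN·m
Load 3 — applied couple M₀=2 kN·m at a=16/5 m (b=L-a=24/5):
  M_3 = M₀x/L - M₀  [x>a] = 2·(32/5)/8 - 2 = -2/5 kN·m
Load 4 — applied couple M₀=7 kN·m at a=8/3 m (b=L-a=16/3):
  M_4 = M₀x/L - M₀  [x>a] = 7·(32/5)/8 - 7 = -7/5 kN·m
Superposition: M = Σ M_i = 289/25 kN·m ≈ 11.560000 kN·m

M(32/5) = 289/25 kN·m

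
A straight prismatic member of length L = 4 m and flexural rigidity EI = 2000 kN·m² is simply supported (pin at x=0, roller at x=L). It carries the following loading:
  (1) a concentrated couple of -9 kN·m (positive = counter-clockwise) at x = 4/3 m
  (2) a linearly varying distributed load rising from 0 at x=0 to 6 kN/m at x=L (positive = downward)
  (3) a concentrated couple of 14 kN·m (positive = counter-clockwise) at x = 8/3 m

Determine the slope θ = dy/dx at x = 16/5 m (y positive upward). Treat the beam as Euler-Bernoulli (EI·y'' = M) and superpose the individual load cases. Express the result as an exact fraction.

θ(16/5) = 39293/5625000 rad

Load 1 — applied couple M₀=-9 kN·m at a=4/3 m (b=L-a=8/3):
  θ_1 = (M₀x²/(2L)-M₀(x-a)+C₁)/EI  [x>a] with C₁=M₀(3b²-L²)/(6L)=-2 = ((-9)·(16/5)²/(2·4)-(-9)·((16/5)-(4/3))+(-2))/2000 = 41/25000 rad
Load 2 — triangular load w₀=6 kN/m (0→w₀ over full span):
  θ_2 = -w₀(7L⁴-30L²x²+15x⁴)/(360LEI) = -6·(7·4⁴-30·4²·(16/5)²+15·(16/5)⁴)/(360·4·2000) = 757/234375 rad
Load 3 — applied couple M₀=14 kN·m at a=8/3 m (b=L-a=4/3):
  θ_3 = (M₀x²/(2L)-M₀(x-a)+C₁)/EI  [x>a] with C₁=M₀(3b²-L²)/(6L)=-56/9 = (14·(16/5)²/(2·4)-14·((16/5)-(8/3))+(-56/9))/2000 = 119/56250 rad
Superposition: θ = Σ θ_i = 39293/5625000 rad ≈ 0.006985 rad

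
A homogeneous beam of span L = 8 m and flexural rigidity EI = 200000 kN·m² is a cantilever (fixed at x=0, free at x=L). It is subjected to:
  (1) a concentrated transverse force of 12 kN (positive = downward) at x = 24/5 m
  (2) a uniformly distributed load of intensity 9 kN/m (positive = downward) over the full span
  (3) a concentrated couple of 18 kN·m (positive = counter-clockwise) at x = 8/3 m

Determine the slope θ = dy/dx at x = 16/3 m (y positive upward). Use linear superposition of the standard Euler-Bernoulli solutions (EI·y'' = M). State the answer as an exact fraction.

Load 1 — point force P=12 kN at a=24/5 m (b=L-a=16/5):
  θ_1 = -Pa²/(2EI)  [x>a] = -12·(24/5)²/(2·200000) = -54/78125 rad
Load 2 — uniform load w=9 kN/m over full span:
  θ_2 = -wx(x²-3Lx+3L²)/(6EI) = -9·(16/3)·((16/3)²-3·8·(16/3)+3·8²)/(6·200000) = -104/28125 rad
Load 3 — applied couple M₀=18 kN·m at a=8/3 m (b=L-a=16/3):
  θ_3 = M₀a/EI  [x>a] = 18·(8/3)/200000 = 3/12500 rad
Superposition: θ = Σ θ_i = -11669/2812500 rad ≈ -0.004149 rad

θ(16/3) = -11669/2812500 rad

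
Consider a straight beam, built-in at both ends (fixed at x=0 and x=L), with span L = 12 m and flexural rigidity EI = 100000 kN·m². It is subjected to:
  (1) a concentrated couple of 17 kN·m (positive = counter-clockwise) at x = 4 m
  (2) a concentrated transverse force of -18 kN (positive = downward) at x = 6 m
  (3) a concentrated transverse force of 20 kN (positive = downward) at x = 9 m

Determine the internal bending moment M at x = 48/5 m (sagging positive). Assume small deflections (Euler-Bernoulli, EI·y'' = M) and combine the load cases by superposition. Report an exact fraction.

M(48/5) = 797/60 kN·m

Load 1 — applied couple M₀=17 kN·m at a=4 m (b=L-a=8):
  M_1 = R_Ax - M_A - M₀  [x>a] with R_A=17/9, M_A=0 = (17/9)·(48/5) - 0 - 17 = 17/15 kN·m
Load 2 — point force P=-18 kN at a=6 m (b=L-a=6):
  M_2 = Pa²(a+3b)(L-x)/L³ - Pa²b/L²  [x>a] = (-18)·6²·(6+3·6)·(12-(48/5))/12³ - (-18)·6²·6/12² = 27/5 kN·m
Load 3 — point force P=20 kN at a=9 m (b=L-a=3):
  M_3 = Pa²(a+3b)(L-x)/L³ - Pa²b/L²  [x>a] = 20·9²·(9+3·3)·(12-(48/5))/12³ - 20·9²·3/12² = 27/4 kN·m
Superposition: M = Σ M_i = 797/60 kN·m ≈ 13.283333 kN·m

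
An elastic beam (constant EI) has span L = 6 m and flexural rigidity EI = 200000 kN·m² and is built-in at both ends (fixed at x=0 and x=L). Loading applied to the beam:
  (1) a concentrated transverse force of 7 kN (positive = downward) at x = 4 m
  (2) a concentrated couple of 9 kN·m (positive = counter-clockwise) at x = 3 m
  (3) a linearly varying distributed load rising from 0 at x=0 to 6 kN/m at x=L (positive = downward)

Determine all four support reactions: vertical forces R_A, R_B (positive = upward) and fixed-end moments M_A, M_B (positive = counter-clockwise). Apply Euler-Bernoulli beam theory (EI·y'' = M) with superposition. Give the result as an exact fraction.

R_A = 5111/540 kN, M_A = 2261/180 kN·m, R_B = 8389/540 kN, M_B = -2659/180 kN·m

Load 1 — point force P=7 kN at a=4 m (b=L-a=2):
  R_A = Pb²(3a+b)/L³ = 7·2²·(3·4+2)/6³ = 49/27 kN
  M_A = Pab²/L² = 7·4·2²/6² = 28/9 kN·m
  R_B = Pa²(a+3b)/L³ = 7·4²·(4+3·2)/6³ = 140/27 kN
  M_B = -Pa²b/L² = -7·4²·2/6² = -56/9 kN·m
Load 2 — applied couple M₀=9 kN·m at a=3 m (b=L-a=3):
  R_A = 6M₀ab/L³ = 6·9·3·3/6³ = 9/4 kN
  M_A = M₀b(2a-b)/L² = 9·3·(2·3-3)/6² = 9/4 kN·m
  R_B = -6M₀ab/L³ = -6·9·3·3/6³ = -9/4 kN
  M_B = M₀a(2b-a)/L² = 9·3·(2·3-3)/6² = 9/4 kN·m
Load 3 — triangular load w₀=6 kN/m (0→w₀ over full span):
  R_A = 3w₀L/20 = 3·6·6/20 = 27/5 kN
  M_A = w₀L²/30 = 6·6²/30 = 36/5 kN·m
  R_B = 7w₀L/20 = 7·6·6/20 = 63/5 kN
  M_B = -w₀L²/20 = -6·6²/20 = -54/5 kN·m
Superposition: R_A = 5111/540 kN, M_A = 2261/180 kN·m, R_B = 8389/540 kN, M_B = -2659/180 kN·m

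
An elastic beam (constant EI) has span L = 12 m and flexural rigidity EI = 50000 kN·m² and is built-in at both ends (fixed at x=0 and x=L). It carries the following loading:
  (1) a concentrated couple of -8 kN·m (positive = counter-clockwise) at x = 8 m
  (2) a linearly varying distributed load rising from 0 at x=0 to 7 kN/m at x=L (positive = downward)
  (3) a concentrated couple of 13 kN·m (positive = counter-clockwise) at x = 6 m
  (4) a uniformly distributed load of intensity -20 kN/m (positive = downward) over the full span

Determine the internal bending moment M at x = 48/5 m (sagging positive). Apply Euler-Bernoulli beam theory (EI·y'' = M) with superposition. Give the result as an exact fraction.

M(48/5) = 18641/1500 kN·m

Load 1 — applied couple M₀=-8 kN·m at a=8 m (b=L-a=4):
  M_1 = R_Ax - M_A - M₀  [x>a] with R_A=-8/9, M_A=-8/3 = (-8/9)·(48/5) - (-8/3) - (-8) = 32/15 kN·m
Load 2 — triangular load w₀=7 kN/m (0→w₀ over full span):
  M_2 = 3w₀Lx/20 - w₀L²/30 - w₀x³/(6L) = 3·7·12·(48/5)/20 - 7·12²/30 - 7·(48/5)³/(6·12) = 168/125 kN·m
Load 3 — applied couple M₀=13 kN·m at a=6 m (b=L-a=6):
  M_3 = R_Ax - M_A - M₀  [x>a] with R_A=13/8, M_A=13/4 = (13/8)·(48/5) - (13/4) - 13 = -13/20 kN·m
Load 4 — uniform load w=-20 kN/m over full span:
  M_4 = wLx/2 - wL²/12 - wx²/2 = (-20)·12·(48/5)/2 - (-20)·12²/12 - (-20)·(48/5)²/2 = 48/5 kN·m
Superposition: M = Σ M_i = 18641/1500 kN·m ≈ 12.427333 kN·m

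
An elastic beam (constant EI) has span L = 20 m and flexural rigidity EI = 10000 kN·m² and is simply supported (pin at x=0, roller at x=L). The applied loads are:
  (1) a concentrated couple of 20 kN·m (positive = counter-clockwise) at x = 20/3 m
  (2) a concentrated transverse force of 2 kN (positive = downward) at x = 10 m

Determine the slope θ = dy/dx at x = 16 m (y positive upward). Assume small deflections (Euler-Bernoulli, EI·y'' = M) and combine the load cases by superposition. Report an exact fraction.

θ(16) = 1/1800 rad

Load 1 — applied couple M₀=20 kN·m at a=20/3 m (b=L-a=40/3):
  θ_1 = (M₀x²/(2L)-M₀(x-a)+C₁)/EI  [x>a] with C₁=M₀(3b²-L²)/(6L)=200/9 = (20·16²/(2·20)-20·(16-(20/3))+(200/9))/10000 = -41/11250 rad
Load 2 — point force P=2 kN at a=10 m (b=L-a=10):
  θ_2 = -Pa(2L²-6Lx+3x²+a²)/(6LEI)  [x>a] = -2·10·(2·20²-6·20·16+3·16²+10²)/(6·20·10000) = 21/5000 rad
Superposition: θ = Σ θ_i = 1/1800 rad ≈ 0.000556 rad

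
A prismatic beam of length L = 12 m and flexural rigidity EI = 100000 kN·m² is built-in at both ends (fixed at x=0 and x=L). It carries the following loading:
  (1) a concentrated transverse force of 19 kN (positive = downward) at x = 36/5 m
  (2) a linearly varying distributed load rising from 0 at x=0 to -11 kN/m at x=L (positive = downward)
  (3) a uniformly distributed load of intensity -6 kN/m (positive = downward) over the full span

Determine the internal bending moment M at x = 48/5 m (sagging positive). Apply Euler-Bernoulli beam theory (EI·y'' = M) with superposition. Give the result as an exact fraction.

M(48/5) = -1572/625 kN·m

Load 1 — point force P=19 kN at a=36/5 m (b=L-a=24/5):
  M_1 = Pa²(a+3b)(L-x)/L³ - Pa²b/L²  [x>a] = 19·(36/5)²·((36/5)+3·(24/5))·(12-(48/5))/12³ - 19·(36/5)²·(24/5)/12² = -2052/625 kN·m
Load 2 — triangular load w₀=-11 kN/m (0→w₀ over full span):
  M_2 = 3w₀Lx/20 - w₀L²/30 - w₀x³/(6L) = 3·(-11)·12·(48/5)/20 - (-11)·12²/30 - (-11)·(48/5)³/(6·12) = -264/125 kN·m
Load 3 — uniform load w=-6 kN/m over full span:
  M_3 = wLx/2 - wL²/12 - wx²/2 = (-6)·12·(48/5)/2 - (-6)·12²/12 - (-6)·(48/5)²/2 = 72/25 kN·m
Superposition: M = Σ M_i = -1572/625 kN·m ≈ -2.515200 kN·m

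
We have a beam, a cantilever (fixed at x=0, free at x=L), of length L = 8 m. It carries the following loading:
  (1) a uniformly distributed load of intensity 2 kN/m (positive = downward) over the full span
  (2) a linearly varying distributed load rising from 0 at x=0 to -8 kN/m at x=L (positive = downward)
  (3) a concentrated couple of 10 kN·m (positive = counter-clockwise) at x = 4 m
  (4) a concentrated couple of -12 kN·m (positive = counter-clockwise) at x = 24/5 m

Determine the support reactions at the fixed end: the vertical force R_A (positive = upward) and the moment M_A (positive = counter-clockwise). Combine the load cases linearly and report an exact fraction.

R_A = -16 kN, M_A = -314/3 kN·m

Load 1 — uniform load w=2 kN/m over full span:
  R_A = wL = 2·8 = 16 kN
  M_A = wL²/2 = 2·8²/2 = 64 kN·m
Load 2 — triangular load w₀=-8 kN/m (0→w₀ over full span):
  R_A = w₀L/2 = (-8)·8/2 = -32 kN
  M_A = w₀L²/3 = (-8)·8²/3 = -512/3 kN·m
Load 3 — applied couple M₀=10 kN·m at a=4 m (b=L-a=4):
  R_A = 0 kN
  M_A = -M₀ = -10 kN·m
Load 4 — applied couple M₀=-12 kN·m at a=24/5 m (b=L-a=16/5):
  R_A = 0 kN
  M_A = -M₀ = -(-12) = 12 kN·m
Superposition: R_A = -16 kN, M_A = -314/3 kN·m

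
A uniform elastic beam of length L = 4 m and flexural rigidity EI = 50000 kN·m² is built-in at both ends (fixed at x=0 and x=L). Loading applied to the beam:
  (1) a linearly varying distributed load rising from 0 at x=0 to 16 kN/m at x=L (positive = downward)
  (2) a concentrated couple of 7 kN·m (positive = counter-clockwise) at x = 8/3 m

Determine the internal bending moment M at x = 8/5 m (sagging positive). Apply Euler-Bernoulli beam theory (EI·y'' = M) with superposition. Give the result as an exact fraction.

M(8/5) = 687/125 kN·m

Load 1 — triangular load w₀=16 kN/m (0→w₀ over full span):
  M_1 = 3w₀Lx/20 - w₀L²/30 - w₀x³/(6L) = 3·16·4·(8/5)/20 - 16·4²/30 - 16·(8/5)³/(6·4) = 512/125 kN·m
Load 2 — applied couple M₀=7 kN·m at a=8/3 m (b=L-a=4/3):
  M_2 = R_Ax - M_A  [x≤a] with R_A=7/3, M_A=7/3 = (7/3)·(8/5) - (7/3) = 7/5 kN·m
Superposition: M = Σ M_i = 687/125 kN·m ≈ 5.496000 kN·m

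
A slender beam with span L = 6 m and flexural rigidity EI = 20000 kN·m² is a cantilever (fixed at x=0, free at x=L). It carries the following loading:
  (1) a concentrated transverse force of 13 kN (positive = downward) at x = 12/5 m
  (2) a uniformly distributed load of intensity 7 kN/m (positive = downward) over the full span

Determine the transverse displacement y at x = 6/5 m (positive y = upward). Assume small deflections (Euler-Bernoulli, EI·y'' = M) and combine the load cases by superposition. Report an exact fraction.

Load 1 — point force P=13 kN at a=12/5 m (b=L-a=18/5):
  y_1 = -Px²(3a-x)/(6EI)  [x≤a] = -13·(6/5)²·(3·(12/5)-(6/5))/(6·20000) = -117/125000 m
Load 2 — uniform load w=7 kN/m over full span:
  y_2 = -wx²(x²-4Lx+6L²)/(24EI) = -7·(6/5)²·((6/5)²-4·6·(6/5)+6·6²)/(24·20000) = -24759/6250000 m
Superposition: y = Σ y_i = -30609/6250000 m ≈ -0.004897 m

y(6/5) = -30609/6250000 m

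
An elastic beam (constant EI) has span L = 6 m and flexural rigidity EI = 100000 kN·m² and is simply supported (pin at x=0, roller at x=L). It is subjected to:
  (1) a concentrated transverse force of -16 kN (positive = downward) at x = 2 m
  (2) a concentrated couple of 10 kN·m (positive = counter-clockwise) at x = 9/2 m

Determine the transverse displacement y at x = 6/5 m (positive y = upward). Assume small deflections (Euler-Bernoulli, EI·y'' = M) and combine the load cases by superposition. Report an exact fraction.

y(6/5) = 45487/150000000 m

Load 1 — point force P=-16 kN at a=2 m (b=L-a=4):
  y_1 = -Pbx(L²-b²-x²)/(6LEI)  [x≤a] = -(-16)·4·(6/5)·(6²-4²-(6/5)²)/(6·6·100000) = 464/1171875 m
Load 2 — applied couple M₀=10 kN·m at a=9/2 m (b=L-a=3/2):
  y_2 = (M₀x³/(6L)+C₁x)/EI  [x≤a] with C₁=M₀(3b²-L²)/(6L)=-65/8 = (10·(6/5)³/(6·6)+(-65/8)·(6/5))/100000 = -927/10000000 m
Superposition: y = Σ y_i = 45487/150000000 m ≈ 0.000303 m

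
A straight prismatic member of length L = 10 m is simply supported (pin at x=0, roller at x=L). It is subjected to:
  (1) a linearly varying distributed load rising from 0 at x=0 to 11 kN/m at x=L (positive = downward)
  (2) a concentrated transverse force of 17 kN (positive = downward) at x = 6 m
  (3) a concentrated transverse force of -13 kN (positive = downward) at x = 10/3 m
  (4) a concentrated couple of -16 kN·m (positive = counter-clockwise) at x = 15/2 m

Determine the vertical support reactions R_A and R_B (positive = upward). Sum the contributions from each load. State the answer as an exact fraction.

R_A = 223/15 kN, R_B = 662/15 kN

Load 1 — triangular load w₀=11 kN/m (0→w₀ over full span):
  R_A = w₀L/6 = 11·10/6 = 55/3 kN
  R_B = w₀L/3 = 11·10/3 = 110/3 kN
Load 2 — point force P=17 kN at a=6 m (b=L-a=4):
  R_A = Pb/L = 17·4/10 = 34/5 kN
  R_B = Pa/L = 17·6/10 = 51/5 kN
Load 3 — point force P=-13 kN at a=10/3 m (b=L-a=20/3):
  R_A = Pb/L = (-13)·(20/3)/10 = -26/3 kN
  R_B = Pa/L = (-13)·(10/3)/10 = -13/3 kN
Load 4 — applied couple M₀=-16 kN·m at a=15/2 m (b=L-a=5/2):
  R_A = M₀/L = (-16)/10 = -8/5 kN
  R_B = -M₀/L = -(-16)/10 = 8/5 kN
Superposition: R_A = 223/15 kN, R_B = 662/15 kN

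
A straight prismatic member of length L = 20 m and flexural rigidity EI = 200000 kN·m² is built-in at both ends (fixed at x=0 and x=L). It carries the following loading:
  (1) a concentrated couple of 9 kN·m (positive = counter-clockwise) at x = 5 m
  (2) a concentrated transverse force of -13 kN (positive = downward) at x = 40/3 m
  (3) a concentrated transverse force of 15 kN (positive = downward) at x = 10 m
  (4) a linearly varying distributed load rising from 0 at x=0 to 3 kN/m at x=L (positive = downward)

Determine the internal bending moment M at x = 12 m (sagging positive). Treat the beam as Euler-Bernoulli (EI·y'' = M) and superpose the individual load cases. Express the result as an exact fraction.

Load 1 — applied couple M₀=9 kN·m at a=5 m (b=L-a=15):
  M_1 = R_Ax - M_A - M₀  [x>a] with R_A=81/160, M_A=-27/16 = (81/160)·12 - (-27/16) - 9 = -99/80 kN·m
Load 2 — point force P=-13 kN at a=40/3 m (b=L-a=20/3):
  M_2 = Pb²(3a+b)x/L³ - Pab²/L²  [x≤a] = (-13)·(20/3)²·(3·(40/3)+(20/3))·12/20³ - (-13)·(40/3)·(20/3)²/20² = -572/27 kN·m
Load 3 — point force P=15 kN at a=10 m (b=L-a=10):
  M_3 = Pa²(a+3b)(L-x)/L³ - Pa²b/L²  [x>a] = 15·10²·(10+3·10)·(20-12)/20³ - 15·10²·10/20² = 45/2 kN·m
Load 4 — triangular load w₀=3 kN/m (0→w₀ over full span):
  M_4 = 3w₀Lx/20 - w₀L²/30 - w₀x³/(6L) = 3·3·20·12/20 - 3·20²/30 - 3·12³/(6·20) = 124/5 kN·m
Superposition: M = Σ M_i = 10747/432 kN·m ≈ 24.877315 kN·m

M(12) = 10747/432 kN·m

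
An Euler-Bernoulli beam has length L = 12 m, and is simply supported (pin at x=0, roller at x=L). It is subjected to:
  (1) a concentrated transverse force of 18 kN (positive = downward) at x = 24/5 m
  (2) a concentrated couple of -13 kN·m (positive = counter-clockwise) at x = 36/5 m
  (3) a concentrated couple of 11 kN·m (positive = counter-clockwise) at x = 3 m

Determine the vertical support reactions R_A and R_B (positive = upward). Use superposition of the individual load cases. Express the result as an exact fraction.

R_A = 319/30 kN, R_B = 221/30 kN

Load 1 — point force P=18 kN at a=24/5 m (b=L-a=36/5):
  R_A = Pb/L = 18·(36/5)/12 = 54/5 kN
  R_B = Pa/L = 18·(24/5)/12 = 36/5 kN
Load 2 — applied couple M₀=-13 kN·m at a=36/5 m (b=L-a=24/5):
  R_A = M₀/L = (-13)/12 = -13/12 kN
  R_B = -M₀/L = -(-13)/12 = 13/12 kN
Load 3 — applied couple M₀=11 kN·m at a=3 m (b=L-a=9):
  R_A = M₀/L = 11/12 kN
  R_B = -M₀/L = -11/12 kN
Superposition: R_A = 319/30 kN, R_B = 221/30 kN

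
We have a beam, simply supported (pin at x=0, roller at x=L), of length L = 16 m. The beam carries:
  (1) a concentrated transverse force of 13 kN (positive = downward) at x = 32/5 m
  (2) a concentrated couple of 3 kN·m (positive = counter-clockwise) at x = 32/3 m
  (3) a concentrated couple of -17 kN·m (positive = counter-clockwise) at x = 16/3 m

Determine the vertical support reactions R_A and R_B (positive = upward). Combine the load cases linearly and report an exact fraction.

Load 1 — point force P=13 kN at a=32/5 m (b=L-a=48/5):
  R_A = Pb/L = 13·(48/5)/16 = 39/5 kN
  R_B = Pa/L = 13·(32/5)/16 = 26/5 kN
Load 2 — applied couple M₀=3 kN·m at a=32/3 m (b=L-a=16/3):
  R_A = M₀/L = 3/16 kN
  R_B = -M₀/L = -3/16 kN
Load 3 — applied couple M₀=-17 kN·m at a=16/3 m (b=L-a=32/3):
  R_A = M₀/L = (-17)/16 = -17/16 kN
  R_B = -M₀/L = -(-17)/16 = 17/16 kN
Superposition: R_A = 277/40 kN, R_B = 243/40 kN

R_A = 277/40 kN, R_B = 243/40 kN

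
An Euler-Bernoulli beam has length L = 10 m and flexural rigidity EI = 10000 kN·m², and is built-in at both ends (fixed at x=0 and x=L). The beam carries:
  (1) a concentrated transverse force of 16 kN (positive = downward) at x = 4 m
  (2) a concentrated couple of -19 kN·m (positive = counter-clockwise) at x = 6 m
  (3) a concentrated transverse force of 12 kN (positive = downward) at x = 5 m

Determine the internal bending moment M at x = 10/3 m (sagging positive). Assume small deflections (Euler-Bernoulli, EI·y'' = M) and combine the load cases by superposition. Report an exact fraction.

M(10/3) = 337/25 kN·m

Load 1 — point force P=16 kN at a=4 m (b=L-a=6):
  M_1 = Pb²(3a+b)x/L³ - Pab²/L²  [x≤a] = 16·6²·(3·4+6)·(10/3)/10³ - 16·4·6²/10² = 288/25 kN·m
Load 2 — applied couple M₀=-19 kN·m at a=6 m (b=L-a=4):
  M_2 = R_Ax - M_A  [x≤a] with R_A=-342/125, M_A=-152/25 = (-342/125)·(10/3) - (-152/25) = -76/25 kN·m
Load 3 — point force P=12 kN at a=5 m (b=L-a=5):
  M_3 = Pb²(3a+b)x/L³ - Pab²/L²  [x≤a] = 12·5²·(3·5+5)·(10/3)/10³ - 12·5·5²/10² = 5 kN·m
Superposition: M = Σ M_i = 337/25 kN·m ≈ 13.480000 kN·m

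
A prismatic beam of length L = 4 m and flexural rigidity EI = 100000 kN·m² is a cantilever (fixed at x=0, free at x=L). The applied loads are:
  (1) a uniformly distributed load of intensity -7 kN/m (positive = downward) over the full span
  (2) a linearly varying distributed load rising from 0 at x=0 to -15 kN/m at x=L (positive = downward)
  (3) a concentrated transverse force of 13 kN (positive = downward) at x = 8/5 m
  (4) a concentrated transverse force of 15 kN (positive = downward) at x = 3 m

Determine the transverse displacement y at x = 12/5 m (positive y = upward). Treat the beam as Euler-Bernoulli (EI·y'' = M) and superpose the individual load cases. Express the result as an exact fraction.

y(12/5) = 168881/117187500 m

Load 1 — uniform load w=-7 kN/m over full span:
  y_1 = -wx²(x²-4Lx+6L²)/(24EI) = -(-7)·(12/5)²·((12/5)²-4·4·(12/5)+6·4²)/(24·100000) = 2079/1953125 m
Load 2 — triangular load w₀=-15 kN/m (0→w₀ over full span):
  y_2 = (w₀Lx³/12-w₀L²x²/6-w₀x⁵/(120L))/EI = ((-15)·4·(12/5)³/12-(-15)·4²·(12/5)²/6-(-15)·(12/5)⁵/(120·4))/100000 = 15993/9765625 m
Load 3 — point force P=13 kN at a=8/5 m (b=L-a=12/5):
  y_3 = -Pa²(3x-a)/(6EI)  [x>a] = -13·(8/5)²·(3·(12/5)-(8/5))/(6·100000) = -364/1171875 m
Load 4 — point force P=15 kN at a=3 m (b=L-a=1):
  y_4 = -Px²(3a-x)/(6EI)  [x≤a] = -15·(12/5)²·(3·3-(12/5))/(6·100000) = -297/312500 m
Superposition: y = Σ y_i = 168881/117187500 m ≈ 0.001441 m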